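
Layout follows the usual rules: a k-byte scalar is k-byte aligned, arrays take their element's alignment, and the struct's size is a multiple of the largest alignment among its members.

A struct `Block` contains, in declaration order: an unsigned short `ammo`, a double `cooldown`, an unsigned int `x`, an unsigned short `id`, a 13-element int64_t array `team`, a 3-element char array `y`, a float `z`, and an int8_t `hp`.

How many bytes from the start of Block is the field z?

132

ammo at 0 (size 2, align 2) → ends 2
pad 6 to align 8 for cooldown
cooldown at 8 (size 8, align 8) → ends 16
x at 16 (size 4, align 4) → ends 20
id at 20 (size 2, align 2) → ends 22
pad 2 to align 8 for team
team at 24 (size 104, align 8) → ends 128
y at 128 (size 3, align 1) → ends 131
pad 1 to align 4 for z
z at 132 (size 4, align 4) → ends 136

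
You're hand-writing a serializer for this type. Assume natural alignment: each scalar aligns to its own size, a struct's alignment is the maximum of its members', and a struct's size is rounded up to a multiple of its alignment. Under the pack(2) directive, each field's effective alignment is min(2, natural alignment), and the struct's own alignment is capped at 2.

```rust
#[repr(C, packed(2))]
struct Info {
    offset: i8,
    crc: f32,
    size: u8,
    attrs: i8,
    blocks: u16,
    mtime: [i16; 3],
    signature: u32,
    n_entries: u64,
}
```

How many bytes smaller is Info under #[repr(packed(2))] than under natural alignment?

natural layout:
  @0: offset [1B, align 1] → 1
  +3 pad (align 4)
  @4: crc [4B, align 4] → 8
  @8: size [1B, align 1] → 9
  @9: attrs [1B, align 1] → 10
  @10: blocks [2B, align 2] → 12
  @12: mtime [6B, align 2] → 18
  +2 pad (align 4)
  @20: signature [4B, align 4] → 24
  @24: n_entries [8B, align 8] → 32
  size 32, align 8
packed(2) layout:
  @0: offset [1B, align 1] → 1
  +1 pad (align 2)
  @2: crc [4B, align 2] → 6
  @6: size [1B, align 1] → 7
  @7: attrs [1B, align 1] → 8
  @8: blocks [2B, align 2] → 10
  @10: mtime [6B, align 2] → 16
  @16: signature [4B, align 2] → 20
  @20: n_entries [8B, align 2] → 28
  size 28, align 2
32 − 28 = 4

4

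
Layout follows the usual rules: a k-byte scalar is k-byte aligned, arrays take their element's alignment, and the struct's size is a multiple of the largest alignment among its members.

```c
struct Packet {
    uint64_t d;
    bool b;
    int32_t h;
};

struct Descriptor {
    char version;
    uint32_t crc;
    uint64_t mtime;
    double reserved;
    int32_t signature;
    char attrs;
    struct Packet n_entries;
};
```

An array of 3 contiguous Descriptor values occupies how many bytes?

Packet: d at 0 (size 8, align 8) → ends 8; b at 8 (size 1, align 1) → ends 9; pad 3 to align 4 for h; h at 12 (size 4, align 4) → ends 16; total 16 bytes, alignment 8
version at 0 (size 1, align 1) → ends 1
pad 3 to align 4 for crc
crc at 4 (size 4, align 4) → ends 8
mtime at 8 (size 8, align 8) → ends 16
reserved at 16 (size 8, align 8) → ends 24
signature at 24 (size 4, align 4) → ends 28
attrs at 28 (size 1, align 1) → ends 29
pad 3 to align 8 for n_entries
n_entries at 32 (size 16, align 8) → ends 48
total 48 bytes, alignment 8
array of 3: 3 × 48 = 144

144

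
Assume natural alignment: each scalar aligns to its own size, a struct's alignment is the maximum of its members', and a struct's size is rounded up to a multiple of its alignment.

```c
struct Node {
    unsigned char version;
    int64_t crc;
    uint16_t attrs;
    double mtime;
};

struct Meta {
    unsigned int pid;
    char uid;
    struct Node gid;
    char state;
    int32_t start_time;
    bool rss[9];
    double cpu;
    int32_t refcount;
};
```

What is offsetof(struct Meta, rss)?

48

Node: @0: version [1B, align 1] → 1; +7 pad (align 8); @8: crc [8B, align 8] → 16; @16: attrs [2B, align 2] → 18; +6 pad (align 8); @24: mtime [8B, align 8] → 32; size 32, align 8
@0: pid [4B, align 4] → 4
@4: uid [1B, align 1] → 5
+3 pad (align 8)
@8: gid [32B, align 8] → 40
@40: state [1B, align 1] → 41
+3 pad (align 4)
@44: start_time [4B, align 4] → 48
@48: rss [9B, align 1] → 57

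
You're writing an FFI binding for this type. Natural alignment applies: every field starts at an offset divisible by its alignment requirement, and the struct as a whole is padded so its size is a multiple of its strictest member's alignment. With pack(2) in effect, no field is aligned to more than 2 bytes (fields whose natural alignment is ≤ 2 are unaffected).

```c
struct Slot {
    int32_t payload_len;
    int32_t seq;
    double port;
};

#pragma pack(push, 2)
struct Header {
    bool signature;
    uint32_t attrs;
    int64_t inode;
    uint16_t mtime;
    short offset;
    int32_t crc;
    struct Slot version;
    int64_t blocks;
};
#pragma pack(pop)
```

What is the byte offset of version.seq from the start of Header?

Slot: payload_len at 0 (size 4, align 4) → ends 4; seq at 4 (size 4, align 4) → ends 8; port at 8 (size 8, align 8) → ends 16; total 16 bytes, alignment 8
signature at 0 (size 1, align 1) → ends 1
pad 1 to align 2 for attrs
attrs at 2 (size 4, align 2) → ends 6
inode at 6 (size 8, align 2) → ends 14
mtime at 14 (size 2, align 2) → ends 16
offset at 16 (size 2, align 2) → ends 18
crc at 18 (size 4, align 2) → ends 22
version at 22 (size 16, align 2) → ends 38
within Slot: seq at 4
22 + 4 = 26

26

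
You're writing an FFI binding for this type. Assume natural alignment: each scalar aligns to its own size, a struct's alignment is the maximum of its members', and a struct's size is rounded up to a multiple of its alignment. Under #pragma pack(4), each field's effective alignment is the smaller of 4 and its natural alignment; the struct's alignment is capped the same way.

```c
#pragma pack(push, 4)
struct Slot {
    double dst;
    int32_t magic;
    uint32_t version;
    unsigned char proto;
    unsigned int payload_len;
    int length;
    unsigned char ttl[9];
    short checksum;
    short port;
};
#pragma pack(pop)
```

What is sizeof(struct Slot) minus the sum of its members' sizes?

6

@0: dst [8B, align 4] → 8
@8: magic [4B, align 4] → 12
@12: version [4B, align 4] → 16
@16: proto [1B, align 1] → 17
+3 pad (align 4)
@20: payload_len [4B, align 4] → 24
@24: length [4B, align 4] → 28
@28: ttl [9B, align 1] → 37
+1 pad (align 2)
@38: checksum [2B, align 2] → 40
@40: port [2B, align 2] → 42
+2 tail pad (align 4)
size 44, align 4
data bytes 38, size 44 → padding 6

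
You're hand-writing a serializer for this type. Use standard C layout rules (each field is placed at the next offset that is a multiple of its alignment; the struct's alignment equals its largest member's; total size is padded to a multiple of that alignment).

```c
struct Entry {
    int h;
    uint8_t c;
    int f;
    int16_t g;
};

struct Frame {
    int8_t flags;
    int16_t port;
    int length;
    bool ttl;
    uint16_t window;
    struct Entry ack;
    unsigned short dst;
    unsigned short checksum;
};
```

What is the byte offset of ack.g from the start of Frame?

Entry: h at 0 (size 4, align 4) → ends 4; c at 4 (size 1, align 1) → ends 5; pad 3 to align 4 for f; f at 8 (size 4, align 4) → ends 12; g at 12 (size 2, align 2) → ends 14; tail pad 2 to reach multiple of 4; total 16 bytes, alignment 4
flags at 0 (size 1, align 1) → ends 1
pad 1 to align 2 for port
port at 2 (size 2, align 2) → ends 4
length at 4 (size 4, align 4) → ends 8
ttl at 8 (size 1, align 1) → ends 9
pad 1 to align 2 for window
window at 10 (size 2, align 2) → ends 12
ack at 12 (size 16, align 4) → ends 28
within Entry: g at 12
12 + 12 = 24

24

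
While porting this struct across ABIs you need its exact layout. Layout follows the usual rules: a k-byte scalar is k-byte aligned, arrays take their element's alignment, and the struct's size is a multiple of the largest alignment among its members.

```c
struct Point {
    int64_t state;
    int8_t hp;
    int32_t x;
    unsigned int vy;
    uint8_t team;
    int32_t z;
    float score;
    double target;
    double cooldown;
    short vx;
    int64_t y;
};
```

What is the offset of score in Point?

@0: state [8B, align 8] → 8
@8: hp [1B, align 1] → 9
+3 pad (align 4)
@12: x [4B, align 4] → 16
@16: vy [4B, align 4] → 20
@20: team [1B, align 1] → 21
+3 pad (align 4)
@24: z [4B, align 4] → 28
@28: score [4B, align 4] → 32

28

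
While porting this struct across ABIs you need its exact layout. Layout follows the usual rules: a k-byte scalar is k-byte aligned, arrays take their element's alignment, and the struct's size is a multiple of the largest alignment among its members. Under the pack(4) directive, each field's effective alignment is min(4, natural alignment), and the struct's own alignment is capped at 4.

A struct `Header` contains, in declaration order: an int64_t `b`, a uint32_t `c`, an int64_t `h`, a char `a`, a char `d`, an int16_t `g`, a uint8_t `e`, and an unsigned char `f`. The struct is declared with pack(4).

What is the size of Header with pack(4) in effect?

28

@0: b [8B, align 4] → 8
@8: c [4B, align 4] → 12
@12: h [8B, align 4] → 20
@20: a [1B, align 1] → 21
@21: d [1B, align 1] → 22
@22: g [2B, align 2] → 24
@24: e [1B, align 1] → 25
@25: f [1B, align 1] → 26
+2 tail pad (align 4)
size 28, align 4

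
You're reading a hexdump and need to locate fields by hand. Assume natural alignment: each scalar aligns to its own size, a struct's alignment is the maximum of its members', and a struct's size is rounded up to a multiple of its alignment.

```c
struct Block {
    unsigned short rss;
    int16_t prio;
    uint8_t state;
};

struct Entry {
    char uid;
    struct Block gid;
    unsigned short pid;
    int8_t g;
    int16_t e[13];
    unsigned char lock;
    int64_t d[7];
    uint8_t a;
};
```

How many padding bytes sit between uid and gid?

1

Block: @0: rss [2B, align 2] → 2; @2: prio [2B, align 2] → 4; @4: state [1B, align 1] → 5; +1 tail pad (align 2); size 6, align 2
@0: uid [1B, align 1] → 1
+1 pad (align 2)
@2: gid [6B, align 2] → 8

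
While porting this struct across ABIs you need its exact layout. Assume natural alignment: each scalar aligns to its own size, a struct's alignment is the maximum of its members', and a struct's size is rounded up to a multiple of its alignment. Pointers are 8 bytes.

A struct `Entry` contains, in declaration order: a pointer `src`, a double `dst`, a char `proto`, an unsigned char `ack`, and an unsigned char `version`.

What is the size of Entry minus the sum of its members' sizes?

5

@0: src [8B, align 8] → 8
@8: dst [8B, align 8] → 16
@16: proto [1B, align 1] → 17
@17: ack [1B, align 1] → 18
@18: version [1B, align 1] → 19
+5 tail pad (align 8)
size 24, align 8
data bytes 19, size 24 → padding 5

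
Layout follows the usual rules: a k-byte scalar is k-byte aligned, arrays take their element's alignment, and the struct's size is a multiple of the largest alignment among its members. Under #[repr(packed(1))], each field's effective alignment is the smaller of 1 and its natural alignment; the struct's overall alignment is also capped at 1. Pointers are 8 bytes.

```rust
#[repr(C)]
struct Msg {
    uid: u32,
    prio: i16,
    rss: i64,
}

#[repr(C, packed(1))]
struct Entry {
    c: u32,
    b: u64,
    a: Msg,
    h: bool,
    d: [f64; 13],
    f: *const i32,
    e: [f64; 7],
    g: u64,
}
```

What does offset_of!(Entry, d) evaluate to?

29

Msg: uid at 0 (size 4, align 4) → ends 4; prio at 4 (size 2, align 2) → ends 6; pad 2 to align 8 for rss; rss at 8 (size 8, align 8) → ends 16; total 16 bytes, alignment 8
c at 0 (size 4, align 1) → ends 4
b at 4 (size 8, align 1) → ends 12
a at 12 (size 16, align 1) → ends 28
h at 28 (size 1, align 1) → ends 29
d at 29 (size 104, align 1) → ends 133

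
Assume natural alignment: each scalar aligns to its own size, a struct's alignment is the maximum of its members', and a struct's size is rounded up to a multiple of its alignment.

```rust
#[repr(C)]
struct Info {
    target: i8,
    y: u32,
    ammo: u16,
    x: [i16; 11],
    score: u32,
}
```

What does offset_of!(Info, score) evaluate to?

target at 0 (size 1, align 1) → ends 1
pad 3 to align 4 for y
y at 4 (size 4, align 4) → ends 8
ammo at 8 (size 2, align 2) → ends 10
x at 10 (size 22, align 2) → ends 32
score at 32 (size 4, align 4) → ends 36

32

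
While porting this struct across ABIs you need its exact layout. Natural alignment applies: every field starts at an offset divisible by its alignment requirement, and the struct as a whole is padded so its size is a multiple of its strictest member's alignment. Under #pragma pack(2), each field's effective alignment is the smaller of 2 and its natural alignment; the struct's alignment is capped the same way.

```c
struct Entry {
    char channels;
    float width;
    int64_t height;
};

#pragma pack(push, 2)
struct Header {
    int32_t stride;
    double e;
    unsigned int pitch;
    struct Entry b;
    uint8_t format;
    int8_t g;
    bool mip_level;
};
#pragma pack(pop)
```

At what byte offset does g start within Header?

Entry: @0: channels [1B, align 1] → 1; +3 pad (align 4); @4: width [4B, align 4] → 8; @8: height [8B, align 8] → 16; size 16, align 8
@0: stride [4B, align 2] → 4
@4: e [8B, align 2] → 12
@12: pitch [4B, align 2] → 16
@16: b [16B, align 2] → 32
@32: format [1B, align 1] → 33
@33: g [1B, align 1] → 34

33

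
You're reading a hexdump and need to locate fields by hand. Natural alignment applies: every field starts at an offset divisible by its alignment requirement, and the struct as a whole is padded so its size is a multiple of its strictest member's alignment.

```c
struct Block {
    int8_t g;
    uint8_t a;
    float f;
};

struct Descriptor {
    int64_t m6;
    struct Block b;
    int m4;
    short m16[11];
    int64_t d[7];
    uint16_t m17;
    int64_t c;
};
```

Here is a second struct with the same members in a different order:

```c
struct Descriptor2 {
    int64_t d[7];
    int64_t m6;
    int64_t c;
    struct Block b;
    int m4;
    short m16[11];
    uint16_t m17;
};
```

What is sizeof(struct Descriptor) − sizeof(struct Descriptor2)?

Block: g at 0 (size 1, align 1) → ends 1; a at 1 (size 1, align 1) → ends 2; pad 2 to align 4 for f; f at 4 (size 4, align 4) → ends 8; total 8 bytes, alignment 4
m6 at 0 (size 8, align 8) → ends 8
b at 8 (size 8, align 4) → ends 16
m4 at 16 (size 4, align 4) → ends 20
m16 at 20 (size 22, align 2) → ends 42
pad 6 to align 8 for d
d at 48 (size 56, align 8) → ends 104
m17 at 104 (size 2, align 2) → ends 106
pad 6 to align 8 for c
c at 112 (size 8, align 8) → ends 120
total 120 bytes, alignment 8
— Descriptor2 —
d at 0 (size 56, align 8) → ends 56
m6 at 56 (size 8, align 8) → ends 64
c at 64 (size 8, align 8) → ends 72
b at 72 (size 8, align 4) → ends 80
m4 at 80 (size 4, align 4) → ends 84
m16 at 84 (size 22, align 2) → ends 106
m17 at 106 (size 2, align 2) → ends 108
tail pad 4 to reach multiple of 8
total 112 bytes, alignment 8
120 − 112 = 8

8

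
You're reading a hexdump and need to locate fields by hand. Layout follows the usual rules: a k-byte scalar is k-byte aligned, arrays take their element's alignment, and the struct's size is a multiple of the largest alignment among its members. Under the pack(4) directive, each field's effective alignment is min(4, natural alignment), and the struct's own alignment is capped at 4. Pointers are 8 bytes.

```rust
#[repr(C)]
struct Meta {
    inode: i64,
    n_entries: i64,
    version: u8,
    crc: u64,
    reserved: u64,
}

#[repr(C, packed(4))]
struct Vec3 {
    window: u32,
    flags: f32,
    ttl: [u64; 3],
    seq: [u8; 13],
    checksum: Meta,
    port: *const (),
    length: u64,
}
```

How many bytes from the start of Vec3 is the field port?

Meta: 0..8  inode  (8B, 8-aligned); 8..16  n_entries  (8B, 8-aligned); 16..17  version  (1B, 1-aligned); 17..24  -- padding (7B); 24..32  crc  (8B, 8-aligned); 32..40  reserved  (8B, 8-aligned); sizeof = 40, alignof = 8
0..4  window  (4B, 4-aligned)
4..8  flags  (4B, 4-aligned)
8..32  ttl  (24B, 4-aligned)
32..45  seq  (13B, 1-aligned)
45..48  -- padding (3B)
48..88  checksum  (40B, 4-aligned)
88..96  port  (8B, 4-aligned)

88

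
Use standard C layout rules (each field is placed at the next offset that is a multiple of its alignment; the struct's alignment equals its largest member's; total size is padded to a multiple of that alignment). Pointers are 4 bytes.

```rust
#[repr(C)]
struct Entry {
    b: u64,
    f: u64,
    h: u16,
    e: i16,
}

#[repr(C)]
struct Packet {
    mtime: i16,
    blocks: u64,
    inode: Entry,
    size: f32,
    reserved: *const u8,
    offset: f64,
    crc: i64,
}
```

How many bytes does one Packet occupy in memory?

64

Entry: 0..8  b  (8B, 8-aligned); 8..16  f  (8B, 8-aligned); 16..18  h  (2B, 2-aligned); 18..20  e  (2B, 2-aligned); 20..24  -- tail padding (4B); sizeof = 24, alignof = 8
0..2  mtime  (2B, 2-aligned)
2..8  -- padding (6B)
8..16  blocks  (8B, 8-aligned)
16..40  inode  (24B, 8-aligned)
40..44  size  (4B, 4-aligned)
44..48  reserved  (4B, 4-aligned)
48..56  offset  (8B, 8-aligned)
56..64  crc  (8B, 8-aligned)
sizeof = 64, alignof = 8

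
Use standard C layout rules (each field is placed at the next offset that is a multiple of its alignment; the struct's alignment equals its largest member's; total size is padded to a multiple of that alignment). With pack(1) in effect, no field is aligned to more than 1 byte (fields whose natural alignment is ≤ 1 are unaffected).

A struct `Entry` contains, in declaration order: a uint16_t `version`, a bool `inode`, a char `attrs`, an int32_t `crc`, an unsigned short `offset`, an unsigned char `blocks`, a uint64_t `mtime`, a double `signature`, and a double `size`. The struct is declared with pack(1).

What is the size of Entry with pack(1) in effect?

35

0..2  version  (2B, 1-aligned)
2..3  inode  (1B, 1-aligned)
3..4  attrs  (1B, 1-aligned)
4..8  crc  (4B, 1-aligned)
8..10  offset  (2B, 1-aligned)
10..11  blocks  (1B, 1-aligned)
11..19  mtime  (8B, 1-aligned)
19..27  signature  (8B, 1-aligned)
27..35  size  (8B, 1-aligned)
sizeof = 35, alignof = 1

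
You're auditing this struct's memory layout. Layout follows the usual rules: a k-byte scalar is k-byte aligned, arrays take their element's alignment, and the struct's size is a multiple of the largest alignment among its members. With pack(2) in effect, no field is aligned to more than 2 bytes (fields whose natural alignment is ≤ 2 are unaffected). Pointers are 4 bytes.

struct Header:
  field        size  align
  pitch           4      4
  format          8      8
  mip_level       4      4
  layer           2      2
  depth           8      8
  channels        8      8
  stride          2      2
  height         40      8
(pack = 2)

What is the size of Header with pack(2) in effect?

76

0..4  pitch  (4B, 2-aligned)
4..12  format  (8B, 2-aligned)
12..16  mip_level  (4B, 2-aligned)
16..18  layer  (2B, 2-aligned)
18..26  depth  (8B, 2-aligned)
26..34  channels  (8B, 2-aligned)
34..36  stride  (2B, 2-aligned)
36..76  height  (40B, 2-aligned)
sizeof = 76, alignof = 2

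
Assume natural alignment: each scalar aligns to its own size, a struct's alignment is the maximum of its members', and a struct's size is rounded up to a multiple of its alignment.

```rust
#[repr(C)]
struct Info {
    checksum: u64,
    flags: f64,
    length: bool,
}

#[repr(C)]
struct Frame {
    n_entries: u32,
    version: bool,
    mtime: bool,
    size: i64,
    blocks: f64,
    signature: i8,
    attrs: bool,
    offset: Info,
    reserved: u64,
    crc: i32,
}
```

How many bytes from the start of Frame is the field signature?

24

Info: 0..8  checksum  (8B, 8-aligned); 8..16  flags  (8B, 8-aligned); 16..17  length  (1B, 1-aligned); 17..24  -- tail padding (7B); sizeof = 24, alignof = 8
0..4  n_entries  (4B, 4-aligned)
4..5  version  (1B, 1-aligned)
5..6  mtime  (1B, 1-aligned)
6..8  -- padding (2B)
8..16  size  (8B, 8-aligned)
16..24  blocks  (8B, 8-aligned)
24..25  signature  (1B, 1-aligned)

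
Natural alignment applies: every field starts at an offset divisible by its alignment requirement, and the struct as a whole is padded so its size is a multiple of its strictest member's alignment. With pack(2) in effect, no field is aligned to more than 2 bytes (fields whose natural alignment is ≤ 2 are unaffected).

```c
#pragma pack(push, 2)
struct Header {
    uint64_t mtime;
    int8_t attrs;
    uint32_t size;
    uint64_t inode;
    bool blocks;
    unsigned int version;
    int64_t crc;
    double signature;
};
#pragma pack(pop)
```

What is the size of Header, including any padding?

@0: mtime [8B, align 2] → 8
@8: attrs [1B, align 1] → 9
+1 pad (align 2)
@10: size [4B, align 2] → 14
@14: inode [8B, align 2] → 22
@22: blocks [1B, align 1] → 23
+1 pad (align 2)
@24: version [4B, align 2] → 28
@28: crc [8B, align 2] → 36
@36: signature [8B, align 2] → 44
size 44, align 2

44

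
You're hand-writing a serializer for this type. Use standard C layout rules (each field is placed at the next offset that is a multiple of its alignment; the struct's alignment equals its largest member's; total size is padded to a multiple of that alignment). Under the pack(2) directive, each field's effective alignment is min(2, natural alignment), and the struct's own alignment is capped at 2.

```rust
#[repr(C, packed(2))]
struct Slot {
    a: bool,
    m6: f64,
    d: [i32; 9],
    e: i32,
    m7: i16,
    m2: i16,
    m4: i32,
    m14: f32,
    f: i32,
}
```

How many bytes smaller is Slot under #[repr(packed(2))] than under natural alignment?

6

natural layout:
  a at 0 (size 1, align 1) → ends 1
  pad 7 to align 8 for m6
  m6 at 8 (size 8, align 8) → ends 16
  d at 16 (size 36, align 4) → ends 52
  e at 52 (size 4, align 4) → ends 56
  m7 at 56 (size 2, align 2) → ends 58
  m2 at 58 (size 2, align 2) → ends 60
  m4 at 60 (size 4, align 4) → ends 64
  m14 at 64 (size 4, align 4) → ends 68
  f at 68 (size 4, align 4) → ends 72
  total 72 bytes, alignment 8
packed(2) layout:
  a at 0 (size 1, align 1) → ends 1
  pad 1 to align 2 for m6
  m6 at 2 (size 8, align 2) → ends 10
  d at 10 (size 36, align 2) → ends 46
  e at 46 (size 4, align 2) → ends 50
  m7 at 50 (size 2, align 2) → ends 52
  m2 at 52 (size 2, align 2) → ends 54
  m4 at 54 (size 4, align 2) → ends 58
  m14 at 58 (size 4, align 2) → ends 62
  f at 62 (size 4, align 2) → ends 66
  total 66 bytes, alignment 2
72 − 66 = 6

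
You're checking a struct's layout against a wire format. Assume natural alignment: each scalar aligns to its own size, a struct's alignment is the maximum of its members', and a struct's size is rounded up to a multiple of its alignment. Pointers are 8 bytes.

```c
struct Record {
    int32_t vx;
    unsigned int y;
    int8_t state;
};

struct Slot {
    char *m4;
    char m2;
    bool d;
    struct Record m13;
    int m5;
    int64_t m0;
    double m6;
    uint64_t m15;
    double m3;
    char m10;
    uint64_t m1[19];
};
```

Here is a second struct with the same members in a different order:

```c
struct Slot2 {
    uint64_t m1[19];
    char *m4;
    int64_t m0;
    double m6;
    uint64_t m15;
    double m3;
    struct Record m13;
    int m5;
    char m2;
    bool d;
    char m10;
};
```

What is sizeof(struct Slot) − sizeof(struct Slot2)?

Record: 0..4  vx  (4B, 4-aligned); 4..8  y  (4B, 4-aligned); 8..9  state  (1B, 1-aligned); 9..12  -- tail padding (3B); sizeof = 12, alignof = 4
0..8  m4  (8B, 8-aligned)
8..9  m2  (1B, 1-aligned)
9..10  d  (1B, 1-aligned)
10..12  -- padding (2B)
12..24  m13  (12B, 4-aligned)
24..28  m5  (4B, 4-aligned)
28..32  -- padding (4B)
32..40  m0  (8B, 8-aligned)
40..48  m6  (8B, 8-aligned)
48..56  m15  (8B, 8-aligned)
56..64  m3  (8B, 8-aligned)
64..65  m10  (1B, 1-aligned)
65..72  -- padding (7B)
72..224  m1  (152B, 8-aligned)
sizeof = 224, alignof = 8
— Slot2 —
0..152  m1  (152B, 8-aligned)
152..160  m4  (8B, 8-aligned)
160..168  m0  (8B, 8-aligned)
168..176  m6  (8B, 8-aligned)
176..184  m15  (8B, 8-aligned)
184..192  m3  (8B, 8-aligned)
192..204  m13  (12B, 4-aligned)
204..208  m5  (4B, 4-aligned)
208..209  m2  (1B, 1-aligned)
209..210  d  (1B, 1-aligned)
210..211  m10  (1B, 1-aligned)
211..216  -- tail padding (5B)
sizeof = 216, alignof = 8
224 − 216 = 8

8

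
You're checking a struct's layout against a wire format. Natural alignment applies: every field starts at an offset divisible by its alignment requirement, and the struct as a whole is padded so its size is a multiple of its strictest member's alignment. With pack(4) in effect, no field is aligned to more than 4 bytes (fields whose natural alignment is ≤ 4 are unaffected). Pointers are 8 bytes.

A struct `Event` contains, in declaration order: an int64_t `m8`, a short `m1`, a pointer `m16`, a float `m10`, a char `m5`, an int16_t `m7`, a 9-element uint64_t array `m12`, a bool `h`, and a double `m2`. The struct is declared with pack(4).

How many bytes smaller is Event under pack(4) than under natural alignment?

natural layout:
  0..8  m8  (8B, 8-aligned)
  8..10  m1  (2B, 2-aligned)
  10..16  -- padding (6B)
  16..24  m16  (8B, 8-aligned)
  24..28  m10  (4B, 4-aligned)
  28..29  m5  (1B, 1-aligned)
  29..30  -- padding (1B)
  30..32  m7  (2B, 2-aligned)
  32..104  m12  (72B, 8-aligned)
  104..105  h  (1B, 1-aligned)
  105..112  -- padding (7B)
  112..120  m2  (8B, 8-aligned)
  sizeof = 120, alignof = 8
packed(4) layout:
  0..8  m8  (8B, 4-aligned)
  8..10  m1  (2B, 2-aligned)
  10..12  -- padding (2B)
  12..20  m16  (8B, 4-aligned)
  20..24  m10  (4B, 4-aligned)
  24..25  m5  (1B, 1-aligned)
  25..26  -- padding (1B)
  26..28  m7  (2B, 2-aligned)
  28..100  m12  (72B, 4-aligned)
  100..101  h  (1B, 1-aligned)
  101..104  -- padding (3B)
  104..112  m2  (8B, 4-aligned)
  sizeof = 112, alignof = 4
120 − 112 = 8

8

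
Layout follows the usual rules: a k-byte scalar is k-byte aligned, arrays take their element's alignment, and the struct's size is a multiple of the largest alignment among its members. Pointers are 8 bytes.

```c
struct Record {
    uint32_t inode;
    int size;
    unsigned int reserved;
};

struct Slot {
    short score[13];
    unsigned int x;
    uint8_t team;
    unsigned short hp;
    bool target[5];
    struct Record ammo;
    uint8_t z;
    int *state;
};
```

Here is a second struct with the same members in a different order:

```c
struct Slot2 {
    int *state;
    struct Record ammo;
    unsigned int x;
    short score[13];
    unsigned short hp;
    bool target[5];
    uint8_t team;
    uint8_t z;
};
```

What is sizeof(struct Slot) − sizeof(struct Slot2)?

8

Record: inode at 0 (size 4, align 4) → ends 4; size at 4 (size 4, align 4) → ends 8; reserved at 8 (size 4, align 4) → ends 12; total 12 bytes, alignment 4
score at 0 (size 26, align 2) → ends 26
pad 2 to align 4 for x
x at 28 (size 4, align 4) → ends 32
team at 32 (size 1, align 1) → ends 33
pad 1 to align 2 for hp
hp at 34 (size 2, align 2) → ends 36
target at 36 (size 5, align 1) → ends 41
pad 3 to align 4 for ammo
ammo at 44 (size 12, align 4) → ends 56
z at 56 (size 1, align 1) → ends 57
pad 7 to align 8 for state
state at 64 (size 8, align 8) → ends 72
total 72 bytes, alignment 8
— Slot2 —
state at 0 (size 8, align 8) → ends 8
ammo at 8 (size 12, align 4) → ends 20
x at 20 (size 4, align 4) → ends 24
score at 24 (size 26, align 2) → ends 50
hp at 50 (size 2, align 2) → ends 52
target at 52 (size 5, align 1) → ends 57
team at 57 (size 1, align 1) → ends 58
z at 58 (size 1, align 1) → ends 59
tail pad 5 to reach multiple of 8
total 64 bytes, alignment 8
72 − 64 = 8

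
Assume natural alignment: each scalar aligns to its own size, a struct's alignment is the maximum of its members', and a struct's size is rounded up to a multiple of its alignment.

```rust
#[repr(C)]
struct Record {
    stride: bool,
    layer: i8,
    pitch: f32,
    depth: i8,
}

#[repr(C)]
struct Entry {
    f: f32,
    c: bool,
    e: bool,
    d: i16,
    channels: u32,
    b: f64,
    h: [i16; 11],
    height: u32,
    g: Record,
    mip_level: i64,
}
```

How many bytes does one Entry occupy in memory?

72 bytes

Record: stride at 0 (size 1, align 1) → ends 1; layer at 1 (size 1, align 1) → ends 2; pad 2 to align 4 for pitch; pitch at 4 (size 4, align 4) → ends 8; depth at 8 (size 1, align 1) → ends 9; tail pad 3 to reach multiple of 4; total 12 bytes, alignment 4
f at 0 (size 4, align 4) → ends 4
c at 4 (size 1, align 1) → ends 5
e at 5 (size 1, align 1) → ends 6
d at 6 (size 2, align 2) → ends 8
channels at 8 (size 4, align 4) → ends 12
pad 4 to align 8 for b
b at 16 (size 8, align 8) → ends 24
h at 24 (size 22, align 2) → ends 46
pad 2 to align 4 for height
height at 48 (size 4, align 4) → ends 52
g at 52 (size 12, align 4) → ends 64
mip_level at 64 (size 8, align 8) → ends 72
total 72 bytes, alignment 8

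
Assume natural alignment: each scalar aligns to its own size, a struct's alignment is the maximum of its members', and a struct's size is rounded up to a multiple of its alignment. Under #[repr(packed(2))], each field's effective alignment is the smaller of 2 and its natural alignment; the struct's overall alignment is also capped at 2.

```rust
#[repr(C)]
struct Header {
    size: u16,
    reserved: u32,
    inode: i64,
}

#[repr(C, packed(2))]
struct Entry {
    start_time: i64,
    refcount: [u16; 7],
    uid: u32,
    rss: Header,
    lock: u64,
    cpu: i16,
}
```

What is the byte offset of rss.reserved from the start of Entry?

30

Header: @0: size [2B, align 2] → 2; +2 pad (align 4); @4: reserved [4B, align 4] → 8; @8: inode [8B, align 8] → 16; size 16, align 8
@0: start_time [8B, align 2] → 8
@8: refcount [14B, align 2] → 22
@22: uid [4B, align 2] → 26
@26: rss [16B, align 2] → 42
within Header: reserved at 4
26 + 4 = 30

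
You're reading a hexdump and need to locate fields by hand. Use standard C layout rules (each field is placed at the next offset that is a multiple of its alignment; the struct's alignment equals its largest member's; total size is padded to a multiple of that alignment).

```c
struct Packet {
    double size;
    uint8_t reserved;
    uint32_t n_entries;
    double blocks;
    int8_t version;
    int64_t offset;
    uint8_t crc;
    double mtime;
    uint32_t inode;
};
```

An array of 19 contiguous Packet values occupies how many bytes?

1216

size at 0 (size 8, align 8) → ends 8
reserved at 8 (size 1, align 1) → ends 9
pad 3 to align 4 for n_entries
n_entries at 12 (size 4, align 4) → ends 16
blocks at 16 (size 8, align 8) → ends 24
version at 24 (size 1, align 1) → ends 25
pad 7 to align 8 for offset
offset at 32 (size 8, align 8) → ends 40
crc at 40 (size 1, align 1) → ends 41
pad 7 to align 8 for mtime
mtime at 48 (size 8, align 8) → ends 56
inode at 56 (size 4, align 4) → ends 60
tail pad 4 to reach multiple of 8
total 64 bytes, alignment 8
array of 19: 19 × 64 = 1216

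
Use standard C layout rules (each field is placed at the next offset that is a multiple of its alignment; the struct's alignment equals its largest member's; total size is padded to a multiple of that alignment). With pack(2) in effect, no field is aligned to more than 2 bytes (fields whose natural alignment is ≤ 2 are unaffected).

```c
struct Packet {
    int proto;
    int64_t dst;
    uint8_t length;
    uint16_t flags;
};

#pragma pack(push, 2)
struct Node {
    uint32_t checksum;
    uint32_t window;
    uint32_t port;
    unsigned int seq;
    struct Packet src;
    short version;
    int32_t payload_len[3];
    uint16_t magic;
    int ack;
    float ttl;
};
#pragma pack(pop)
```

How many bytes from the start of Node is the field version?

40

Packet: 0..4  proto  (4B, 4-aligned); 4..8  -- padding (4B); 8..16  dst  (8B, 8-aligned); 16..17  length  (1B, 1-aligned); 17..18  -- padding (1B); 18..20  flags  (2B, 2-aligned); 20..24  -- tail padding (4B); sizeof = 24, alignof = 8
0..4  checksum  (4B, 2-aligned)
4..8  window  (4B, 2-aligned)
8..12  port  (4B, 2-aligned)
12..16  seq  (4B, 2-aligned)
16..40  src  (24B, 2-aligned)
40..42  version  (2B, 2-aligned)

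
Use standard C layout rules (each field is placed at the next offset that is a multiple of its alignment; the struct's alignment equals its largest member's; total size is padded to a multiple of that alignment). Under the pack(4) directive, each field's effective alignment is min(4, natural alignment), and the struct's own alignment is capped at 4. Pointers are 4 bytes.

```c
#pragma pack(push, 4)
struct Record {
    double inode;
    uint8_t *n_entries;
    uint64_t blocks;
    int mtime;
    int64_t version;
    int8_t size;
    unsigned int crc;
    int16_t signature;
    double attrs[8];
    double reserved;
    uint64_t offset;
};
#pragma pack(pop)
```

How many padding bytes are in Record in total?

5

inode at 0 (size 8, align 4) → ends 8
n_entries at 8 (size 4, align 4) → ends 12
blocks at 12 (size 8, align 4) → ends 20
mtime at 20 (size 4, align 4) → ends 24
version at 24 (size 8, align 4) → ends 32
size at 32 (size 1, align 1) → ends 33
pad 3 to align 4 for crc
crc at 36 (size 4, align 4) → ends 40
signature at 40 (size 2, align 2) → ends 42
pad 2 to align 4 for attrs
attrs at 44 (size 64, align 4) → ends 108
reserved at 108 (size 8, align 4) → ends 116
offset at 116 (size 8, align 4) → ends 124
total 124 bytes, alignment 4
data bytes 119, size 124 → padding 5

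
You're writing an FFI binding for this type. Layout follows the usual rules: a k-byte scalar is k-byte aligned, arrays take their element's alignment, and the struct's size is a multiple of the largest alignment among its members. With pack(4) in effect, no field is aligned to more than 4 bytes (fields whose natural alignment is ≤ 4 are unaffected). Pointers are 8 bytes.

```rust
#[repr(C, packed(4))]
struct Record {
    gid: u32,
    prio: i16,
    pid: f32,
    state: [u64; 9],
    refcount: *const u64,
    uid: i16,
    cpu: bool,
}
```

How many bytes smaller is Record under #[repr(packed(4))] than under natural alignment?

8

natural layout:
  0..4  gid  (4B, 4-aligned)
  4..6  prio  (2B, 2-aligned)
  6..8  -- padding (2B)
  8..12  pid  (4B, 4-aligned)
  12..16  -- padding (4B)
  16..88  state  (72B, 8-aligned)
  88..96  refcount  (8B, 8-aligned)
  96..98  uid  (2B, 2-aligned)
  98..99  cpu  (1B, 1-aligned)
  99..104  -- tail padding (5B)
  sizeof = 104, alignof = 8
packed(4) layout:
  0..4  gid  (4B, 4-aligned)
  4..6  prio  (2B, 2-aligned)
  6..8  -- padding (2B)
  8..12  pid  (4B, 4-aligned)
  12..84  state  (72B, 4-aligned)
  84..92  refcount  (8B, 4-aligned)
  92..94  uid  (2B, 2-aligned)
  94..95  cpu  (1B, 1-aligned)
  95..96  -- tail padding (1B)
  sizeof = 96, alignof = 4
104 − 96 = 8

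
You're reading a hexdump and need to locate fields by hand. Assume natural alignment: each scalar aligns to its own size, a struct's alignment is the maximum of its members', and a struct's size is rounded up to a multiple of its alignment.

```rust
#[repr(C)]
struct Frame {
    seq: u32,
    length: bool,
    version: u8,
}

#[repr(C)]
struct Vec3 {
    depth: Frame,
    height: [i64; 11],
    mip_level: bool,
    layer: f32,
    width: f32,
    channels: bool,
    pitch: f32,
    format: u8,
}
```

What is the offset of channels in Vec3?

Frame: @0: seq [4B, align 4] → 4; @4: length [1B, align 1] → 5; @5: version [1B, align 1] → 6; +2 tail pad (align 4); size 8, align 4
@0: depth [8B, align 4] → 8
@8: height [88B, align 8] → 96
@96: mip_level [1B, align 1] → 97
+3 pad (align 4)
@100: layer [4B, align 4] → 104
@104: width [4B, align 4] → 108
@108: channels [1B, align 1] → 109

108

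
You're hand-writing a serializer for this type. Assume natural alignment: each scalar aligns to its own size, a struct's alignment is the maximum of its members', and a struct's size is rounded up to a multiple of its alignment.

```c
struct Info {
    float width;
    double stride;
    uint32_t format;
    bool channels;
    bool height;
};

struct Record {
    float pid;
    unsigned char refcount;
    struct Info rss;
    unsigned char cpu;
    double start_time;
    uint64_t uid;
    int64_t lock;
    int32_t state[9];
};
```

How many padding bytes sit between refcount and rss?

3

Info: width at 0 (size 4, align 4) → ends 4; pad 4 to align 8 for stride; stride at 8 (size 8, align 8) → ends 16; format at 16 (size 4, align 4) → ends 20; channels at 20 (size 1, align 1) → ends 21; height at 21 (size 1, align 1) → ends 22; tail pad 2 to reach multiple of 8; total 24 bytes, alignment 8
pid at 0 (size 4, align 4) → ends 4
refcount at 4 (size 1, align 1) → ends 5
pad 3 to align 8 for rss
rss at 8 (size 24, align 8) → ends 32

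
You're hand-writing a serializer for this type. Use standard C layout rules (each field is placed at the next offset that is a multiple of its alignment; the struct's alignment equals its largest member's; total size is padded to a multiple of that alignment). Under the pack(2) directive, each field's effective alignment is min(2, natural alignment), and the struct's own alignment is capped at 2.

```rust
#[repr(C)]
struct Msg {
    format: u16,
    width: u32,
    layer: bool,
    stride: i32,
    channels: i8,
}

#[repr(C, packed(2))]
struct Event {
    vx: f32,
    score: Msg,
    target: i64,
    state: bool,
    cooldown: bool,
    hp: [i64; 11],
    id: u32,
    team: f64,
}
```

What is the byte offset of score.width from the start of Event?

8

Msg: format at 0 (size 2, align 2) → ends 2; pad 2 to align 4 for width; width at 4 (size 4, align 4) → ends 8; layer at 8 (size 1, align 1) → ends 9; pad 3 to align 4 for stride; stride at 12 (size 4, align 4) → ends 16; channels at 16 (size 1, align 1) → ends 17; tail pad 3 to reach multiple of 4; total 20 bytes, alignment 4
vx at 0 (size 4, align 2) → ends 4
score at 4 (size 20, align 2) → ends 24
within Msg: width at 4
4 + 4 = 8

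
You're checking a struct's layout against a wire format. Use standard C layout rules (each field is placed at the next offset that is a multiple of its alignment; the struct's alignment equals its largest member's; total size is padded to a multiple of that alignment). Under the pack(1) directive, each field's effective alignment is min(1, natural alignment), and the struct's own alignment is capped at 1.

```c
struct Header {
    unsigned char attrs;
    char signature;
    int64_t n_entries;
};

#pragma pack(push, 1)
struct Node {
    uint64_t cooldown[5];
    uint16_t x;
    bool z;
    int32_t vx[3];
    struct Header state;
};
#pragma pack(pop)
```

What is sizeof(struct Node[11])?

781

Header: attrs at 0 (size 1, align 1) → ends 1; signature at 1 (size 1, align 1) → ends 2; pad 6 to align 8 for n_entries; n_entries at 8 (size 8, align 8) → ends 16; total 16 bytes, alignment 8
cooldown at 0 (size 40, align 1) → ends 40
x at 40 (size 2, align 1) → ends 42
z at 42 (size 1, align 1) → ends 43
vx at 43 (size 12, align 1) → ends 55
state at 55 (size 16, align 1) → ends 71
total 71 bytes, alignment 1
array of 11: 11 × 71 = 781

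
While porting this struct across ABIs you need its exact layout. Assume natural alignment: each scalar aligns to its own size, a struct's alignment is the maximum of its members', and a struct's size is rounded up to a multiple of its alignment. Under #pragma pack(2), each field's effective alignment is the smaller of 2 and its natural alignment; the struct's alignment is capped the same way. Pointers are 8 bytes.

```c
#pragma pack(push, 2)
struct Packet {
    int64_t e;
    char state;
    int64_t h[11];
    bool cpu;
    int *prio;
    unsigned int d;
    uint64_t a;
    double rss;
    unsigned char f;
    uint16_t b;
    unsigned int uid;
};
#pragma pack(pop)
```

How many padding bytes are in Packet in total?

3

@0: e [8B, align 2] → 8
@8: state [1B, align 1] → 9
+1 pad (align 2)
@10: h [88B, align 2] → 98
@98: cpu [1B, align 1] → 99
+1 pad (align 2)
@100: prio [8B, align 2] → 108
@108: d [4B, align 2] → 112
@112: a [8B, align 2] → 120
@120: rss [8B, align 2] → 128
@128: f [1B, align 1] → 129
+1 pad (align 2)
@130: b [2B, align 2] → 132
@132: uid [4B, align 2] → 136
size 136, align 2
data bytes 133, size 136 → padding 3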